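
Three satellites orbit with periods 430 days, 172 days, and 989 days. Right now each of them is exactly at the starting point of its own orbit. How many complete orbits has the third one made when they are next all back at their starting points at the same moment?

20 orbits

They are all back at their starting positions together after one LCM of the periods.
430 = 2 × 5 × 43
172 = 2^2 × 43
989 = 23 × 43
LCM(430, 172, 989) = 2^2 × 5 × 23 × 43 = 19780.
Orbits for period 989: 19780 / 989 = 20.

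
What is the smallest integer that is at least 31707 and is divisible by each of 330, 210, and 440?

The integer must be a common multiple of 330, 210, and 440, so a multiple of their LCM.
330 = 2 × 3 × 5 × 11
210 = 2 × 3 × 5 × 7
440 = 2^3 × 5 × 11
LCM(330, 210, 440) = 2^3 × 3 × 5 × 7 × 11 = 9240.
Smallest multiple of 9240 that is ≥ 31707: ⌈31707/9240⌉ × 9240 = 4 × 9240 = 36960.

36960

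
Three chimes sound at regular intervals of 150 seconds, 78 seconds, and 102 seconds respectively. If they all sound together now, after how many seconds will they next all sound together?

The first simultaneous occurrence is after LCM of the individual periods.
150 = 2 × 3 × 5^2
78 = 2 × 3 × 13
102 = 2 × 3 × 17
LCM(150, 78, 102) = 2 × 3 × 5^2 × 13 × 17 = 33150.

33150 seconds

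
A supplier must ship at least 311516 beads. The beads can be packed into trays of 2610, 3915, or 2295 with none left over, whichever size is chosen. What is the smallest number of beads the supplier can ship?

The number of beads must be a common multiple of 2610, 3915, and 2295, so a multiple of their LCM.
2610 = 2 × 3^2 × 5 × 29
3915 = 3^3 × 5 × 29
2295 = 3^3 × 5 × 17
LCM(2610, 3915, 2295) = 2 × 3^3 × 5 × 17 × 29 = 133110.
Smallest multiple of 133110 that is ≥ 311516: ⌈311516/133110⌉ × 133110 = 3 × 133110 = 399330.

399330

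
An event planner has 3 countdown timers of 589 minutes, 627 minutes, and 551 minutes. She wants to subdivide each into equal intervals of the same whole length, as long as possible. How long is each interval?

The interval must divide each timer length; the longest such is the gcd.
589 = 19 × 31
627 = 3 × 11 × 19
551 = 19 × 29
gcd(589, 627, 551) = 19.

19 minutes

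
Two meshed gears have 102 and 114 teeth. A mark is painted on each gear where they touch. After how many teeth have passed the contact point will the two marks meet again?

They coincide at every common multiple of the periods; the first is the LCM.
102 = 2 × 3 × 17
114 = 2 × 3 × 19
LCM(102, 114) = 2 × 3 × 17 × 19 = 1938.

1938 teeth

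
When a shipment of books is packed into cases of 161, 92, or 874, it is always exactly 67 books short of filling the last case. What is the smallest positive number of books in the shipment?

12169

Being 67 short of a full case of size k means N ≡ −67 (mod k), i.e. N + 67 is a multiple of each size.
161 = 7 × 23
92 = 2^2 × 23
874 = 2 × 19 × 23
LCM(161, 92, 874) = 2^2 × 7 × 19 × 23 = 12236.
Smallest positive N is 12236 − 67 = 12169.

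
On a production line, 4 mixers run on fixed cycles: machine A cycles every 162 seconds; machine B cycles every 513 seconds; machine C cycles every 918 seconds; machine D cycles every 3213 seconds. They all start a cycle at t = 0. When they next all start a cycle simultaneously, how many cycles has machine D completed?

They are all back at their starting positions together after one LCM of the periods.
162 = 2 × 3^4
513 = 3^3 × 19
918 = 2 × 3^3 × 17
3213 = 3^3 × 7 × 17
LCM(162, 513, 918, 3213) = 2 × 3^4 × 7 × 17 × 19 = 366282.
Cycles for period 3213: 366282 / 3213 = 114.

114 cycles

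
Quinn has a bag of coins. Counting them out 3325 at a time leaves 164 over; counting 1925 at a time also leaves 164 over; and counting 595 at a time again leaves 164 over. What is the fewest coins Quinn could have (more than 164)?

N − 164 must be a common multiple of 3325, 1925, and 595.
3325 = 5^2 × 7 × 19
1925 = 5^2 × 7 × 11
595 = 5 × 7 × 17
LCM(3325, 1925, 595) = 5^2 × 7 × 11 × 17 × 19 = 621775.
Smallest N > 164 is LCM + 164 = 621775 + 164 = 621939.

621939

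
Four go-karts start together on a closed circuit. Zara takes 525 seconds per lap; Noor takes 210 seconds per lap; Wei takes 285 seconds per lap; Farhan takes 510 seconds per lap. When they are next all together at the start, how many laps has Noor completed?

The first common completion time is the LCM of the periods.
525 = 3 × 5^2 × 7
210 = 2 × 3 × 5 × 7
285 = 3 × 5 × 19
510 = 2 × 3 × 5 × 17
LCM(525, 210, 285, 510) = 2 × 3 × 5^2 × 7 × 17 × 19 = 339150.
Laps for period 210: 339150 / 210 = 1615.

1615 laps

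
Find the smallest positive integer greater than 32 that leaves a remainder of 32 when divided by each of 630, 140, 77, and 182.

180212

N − 32 must be a common multiple of 630, 140, 77, and 182.
630 = 2 × 3^2 × 5 × 7
140 = 2^2 × 5 × 7
77 = 7 × 11
182 = 2 × 7 × 13
LCM(630, 140, 77, 182) = 2^2 × 3^2 × 5 × 7 × 11 × 13 = 180180.
Smallest N > 32 is LCM + 32 = 180180 + 32 = 180212.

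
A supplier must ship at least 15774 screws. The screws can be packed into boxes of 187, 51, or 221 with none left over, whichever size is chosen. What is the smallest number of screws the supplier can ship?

The number of screws must be a common multiple of 187, 51, and 221, so a multiple of their LCM.
187 = 11 × 17
51 = 3 × 17
221 = 13 × 17
LCM(187, 51, 221) = 3 × 11 × 13 × 17 = 7293.
Smallest multiple of 7293 that is ≥ 15774: ⌈15774/7293⌉ × 7293 = 3 × 7293 = 21879.

21879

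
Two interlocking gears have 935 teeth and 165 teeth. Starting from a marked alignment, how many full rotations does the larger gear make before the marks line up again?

3 rotations

All finish a whole number of cycles simultaneously at t = LCM of the periods.
935 = 5 × 11 × 17
165 = 3 × 5 × 11
LCM(935, 165) = 3 × 5 × 11 × 17 = 2805.
Rotations for period 935: 2805 / 935 = 3.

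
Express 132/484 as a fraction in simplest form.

3/11

132 = 2^2 × 3 × 11
484 = 2^2 × 11^2
gcd(132, 484) = 2^2 × 11 = 44.
Divide numerator and denominator by 44: 132/484 = 3/11.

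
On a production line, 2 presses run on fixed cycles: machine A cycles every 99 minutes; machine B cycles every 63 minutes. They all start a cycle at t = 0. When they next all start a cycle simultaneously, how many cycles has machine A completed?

7 cycles

They are all back at their starting positions together after one LCM of the periods.
99 = 3^2 × 11
63 = 3^2 × 7
LCM(99, 63) = 3^2 × 7 × 11 = 693.
Cycles for period 99: 693 / 99 = 7.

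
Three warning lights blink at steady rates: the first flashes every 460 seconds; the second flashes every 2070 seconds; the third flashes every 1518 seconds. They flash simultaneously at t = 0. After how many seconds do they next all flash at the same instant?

45540 seconds

They coincide at every common multiple of the periods; the first is the LCM.
460 = 2^2 × 5 × 23
2070 = 2 × 3^2 × 5 × 23
1518 = 2 × 3 × 11 × 23
LCM(460, 2070, 1518) = 2^2 × 3^2 × 5 × 11 × 23 = 45540.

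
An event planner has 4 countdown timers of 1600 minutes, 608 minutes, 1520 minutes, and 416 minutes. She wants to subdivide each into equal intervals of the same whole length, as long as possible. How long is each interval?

The interval must divide each timer length; the longest such is the gcd.
1600 = 2^6 × 5^2
608 = 2^5 × 19
1520 = 2^4 × 5 × 19
416 = 2^5 × 13
gcd(1600, 608, 1520, 416) = 2^4 = 16.

16 minutes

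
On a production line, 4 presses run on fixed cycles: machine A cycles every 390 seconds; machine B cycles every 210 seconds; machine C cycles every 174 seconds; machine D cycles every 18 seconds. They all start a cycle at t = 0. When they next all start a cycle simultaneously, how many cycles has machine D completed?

13195 cycles

They are all back at their starting positions together after one LCM of the periods.
390 = 2 × 3 × 5 × 13
210 = 2 × 3 × 5 × 7
174 = 2 × 3 × 29
18 = 2 × 3^2
LCM(390, 210, 174, 18) = 2 × 3^2 × 5 × 7 × 13 × 29 = 237510.
Cycles for period 18: 237510 / 18 = 13195.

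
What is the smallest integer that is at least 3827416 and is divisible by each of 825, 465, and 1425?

3887400

The integer must be a common multiple of 825, 465, and 1425, so a multiple of their LCM.
825 = 3 × 5^2 × 11
465 = 3 × 5 × 31
1425 = 3 × 5^2 × 19
LCM(825, 465, 1425) = 3 × 5^2 × 11 × 19 × 31 = 485925.
Smallest multiple of 485925 that is ≥ 3827416: ⌈3827416/485925⌉ × 485925 = 8 × 485925 = 3887400.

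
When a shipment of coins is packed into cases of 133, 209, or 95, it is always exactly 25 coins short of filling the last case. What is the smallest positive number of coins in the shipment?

7290

Being 25 short of a full case of size k means N ≡ −25 (mod k), i.e. N + 25 is a multiple of each size.
133 = 7 × 19
209 = 11 × 19
95 = 5 × 19
LCM(133, 209, 95) = 5 × 7 × 11 × 19 = 7315.
Smallest positive N is 7315 − 25 = 7290.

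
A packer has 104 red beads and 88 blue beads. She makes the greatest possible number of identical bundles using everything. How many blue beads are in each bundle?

Number of bundles = gcd(104, 88).
104 = 2^3 × 13
88 = 2^3 × 11
gcd(104, 88) = 2^3 = 8.
blue beads per bundle = 88 / 8 = 11.

11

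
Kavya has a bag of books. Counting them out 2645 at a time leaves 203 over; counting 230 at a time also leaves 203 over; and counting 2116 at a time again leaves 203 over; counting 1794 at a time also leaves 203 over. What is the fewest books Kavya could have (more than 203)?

412823

N − 203 must be a common multiple of 2645, 230, 2116, and 1794.
2645 = 5 × 23^2
230 = 2 × 5 × 23
2116 = 2^2 × 23^2
1794 = 2 × 3 × 13 × 23
LCM(2645, 230, 2116, 1794) = 2^2 × 3 × 5 × 13 × 23^2 = 412620.
Smallest N > 203 is LCM + 203 = 412620 + 203 = 412823.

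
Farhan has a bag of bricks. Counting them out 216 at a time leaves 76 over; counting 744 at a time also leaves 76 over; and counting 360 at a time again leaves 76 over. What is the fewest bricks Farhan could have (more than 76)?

33556

N − 76 must be a common multiple of 216, 744, and 360.
216 = 2^3 × 3^3
744 = 2^3 × 3 × 31
360 = 2^3 × 3^2 × 5
LCM(216, 744, 360) = 2^3 × 3^3 × 5 × 31 = 33480.
Smallest N > 76 is LCM + 76 = 33480 + 76 = 33556.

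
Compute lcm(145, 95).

2755

145 = 5 × 29
95 = 5 × 19
LCM(145, 95) = 5 × 19 × 29 = 2755.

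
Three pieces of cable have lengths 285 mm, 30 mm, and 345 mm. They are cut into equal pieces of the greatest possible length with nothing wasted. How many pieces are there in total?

Piece length = gcd(285, 30, 345).
285 = 3 × 5 × 19
30 = 2 × 3 × 5
345 = 3 × 5 × 23
gcd(285, 30, 345) = 3 × 5 = 15.
Total pieces = 285/15 + 30/15 + 345/15 = 19 + 2 + 23 = 44.

44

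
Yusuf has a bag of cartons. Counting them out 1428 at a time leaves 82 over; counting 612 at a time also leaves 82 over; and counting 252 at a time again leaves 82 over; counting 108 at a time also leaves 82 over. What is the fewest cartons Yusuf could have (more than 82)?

N − 82 must be a common multiple of 1428, 612, 252, and 108.
1428 = 2^2 × 3 × 7 × 17
612 = 2^2 × 3^2 × 17
252 = 2^2 × 3^2 × 7
108 = 2^2 × 3^3
LCM(1428, 612, 252, 108) = 2^2 × 3^3 × 7 × 17 = 12852.
Smallest N > 82 is LCM + 82 = 12852 + 82 = 12934.

12934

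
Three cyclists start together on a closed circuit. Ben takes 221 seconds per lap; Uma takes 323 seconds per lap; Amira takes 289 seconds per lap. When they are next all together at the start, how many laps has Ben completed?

323 laps

The first common completion time is the LCM of the periods.
221 = 13 × 17
323 = 17 × 19
289 = 17^2
LCM(221, 323, 289) = 13 × 17^2 × 19 = 71383.
Laps for period 221: 71383 / 221 = 323.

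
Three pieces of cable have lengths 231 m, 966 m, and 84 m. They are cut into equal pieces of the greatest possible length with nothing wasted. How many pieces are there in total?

Piece length = gcd(231, 966, 84).
231 = 3 × 7 × 11
966 = 2 × 3 × 7 × 23
84 = 2^2 × 3 × 7
gcd(231, 966, 84) = 3 × 7 = 21.
Total pieces = 231/21 + 966/21 + 84/21 = 11 + 46 + 4 = 61.

61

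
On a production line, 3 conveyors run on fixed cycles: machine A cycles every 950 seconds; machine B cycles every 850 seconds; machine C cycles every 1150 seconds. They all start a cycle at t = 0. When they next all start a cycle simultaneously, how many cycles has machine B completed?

437 cycles

All finish a whole number of cycles simultaneously at t = LCM of the periods.
950 = 2 × 5^2 × 19
850 = 2 × 5^2 × 17
1150 = 2 × 5^2 × 23
LCM(950, 850, 1150) = 2 × 5^2 × 17 × 19 × 23 = 371450.
Cycles for period 850: 371450 / 850 = 437.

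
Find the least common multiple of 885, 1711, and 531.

76995

885 = 3 × 5 × 59
1711 = 29 × 59
531 = 3^2 × 59
LCM(885, 1711, 531) = 3^2 × 5 × 29 × 59 = 76995.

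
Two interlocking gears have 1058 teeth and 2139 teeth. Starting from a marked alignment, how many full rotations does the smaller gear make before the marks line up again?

93 rotations

They are all back at their starting positions together after one LCM of the periods.
1058 = 2 × 23^2
2139 = 3 × 23 × 31
LCM(1058, 2139) = 2 × 3 × 23^2 × 31 = 98394.
Rotations for period 1058: 98394 / 1058 = 93.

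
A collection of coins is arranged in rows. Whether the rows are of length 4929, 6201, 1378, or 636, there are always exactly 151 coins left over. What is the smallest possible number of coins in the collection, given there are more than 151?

769075

N − 151 must be a common multiple of 4929, 6201, 1378, and 636.
4929 = 3 × 31 × 53
6201 = 3^2 × 13 × 53
1378 = 2 × 13 × 53
636 = 2^2 × 3 × 53
LCM(4929, 6201, 1378, 636) = 2^2 × 3^2 × 13 × 31 × 53 = 768924.
Smallest N > 151 is LCM + 151 = 768924 + 151 = 769075.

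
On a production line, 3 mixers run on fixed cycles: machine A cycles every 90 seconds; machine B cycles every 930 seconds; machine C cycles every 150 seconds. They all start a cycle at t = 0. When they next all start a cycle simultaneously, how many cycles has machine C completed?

93 cycles

The first common completion time is the LCM of the periods.
90 = 2 × 3^2 × 5
930 = 2 × 3 × 5 × 31
150 = 2 × 3 × 5^2
LCM(90, 930, 150) = 2 × 3^2 × 5^2 × 31 = 13950.
Cycles for period 150: 13950 / 150 = 93.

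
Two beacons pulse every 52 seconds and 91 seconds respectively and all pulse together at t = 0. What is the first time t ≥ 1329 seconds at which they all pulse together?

Joint pulses occur at multiples of LCM(52, 91).
52 = 2^2 × 13
91 = 7 × 13
LCM(52, 91) = 2^2 × 7 × 13 = 364.
Smallest multiple of 364 that is ≥ 1329: ⌈1329/364⌉ × 364 = 4 × 364 = 1456.

1456 seconds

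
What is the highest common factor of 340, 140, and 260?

20

340 = 2^2 × 5 × 17
140 = 2^2 × 5 × 7
260 = 2^2 × 5 × 13
gcd(340, 140, 260) = 2^2 × 5 = 20.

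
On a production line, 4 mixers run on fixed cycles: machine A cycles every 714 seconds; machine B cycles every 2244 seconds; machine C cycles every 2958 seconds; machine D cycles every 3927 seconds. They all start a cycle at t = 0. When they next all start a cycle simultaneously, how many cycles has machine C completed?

All finish a whole number of cycles simultaneously at t = LCM of the periods.
714 = 2 × 3 × 7 × 17
2244 = 2^2 × 3 × 11 × 17
2958 = 2 × 3 × 17 × 29
3927 = 3 × 7 × 11 × 17
LCM(714, 2244, 2958, 3927) = 2^2 × 3 × 7 × 11 × 17 × 29 = 455532.
Cycles for period 2958: 455532 / 2958 = 154.

154 cycles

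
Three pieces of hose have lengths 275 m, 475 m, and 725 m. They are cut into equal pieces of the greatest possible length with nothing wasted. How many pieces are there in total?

Piece length = gcd(275, 475, 725).
275 = 5^2 × 11
475 = 5^2 × 19
725 = 5^2 × 29
gcd(275, 475, 725) = 5^2 = 25.
Total pieces = 275/25 + 475/25 + 725/25 = 11 + 19 + 29 = 59.

59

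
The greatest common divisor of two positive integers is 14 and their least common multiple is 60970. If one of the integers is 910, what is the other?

For two integers, gcd × lcm = product, so the other is (14 × 60970) / 910 = 853580 / 910 = 938.

938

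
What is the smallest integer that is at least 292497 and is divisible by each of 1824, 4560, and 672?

319200

The integer must be a common multiple of 1824, 4560, and 672, so a multiple of their LCM.
1824 = 2^5 × 3 × 19
4560 = 2^4 × 3 × 5 × 19
672 = 2^5 × 3 × 7
LCM(1824, 4560, 672) = 2^5 × 3 × 5 × 7 × 19 = 63840.
Smallest multiple of 63840 that is ≥ 292497: ⌈292497/63840⌉ × 63840 = 5 × 63840 = 319200.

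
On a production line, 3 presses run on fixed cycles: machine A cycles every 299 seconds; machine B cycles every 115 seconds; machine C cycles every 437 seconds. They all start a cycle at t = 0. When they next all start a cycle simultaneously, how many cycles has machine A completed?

95 cycles

All finish a whole number of cycles simultaneously at t = LCM of the periods.
299 = 13 × 23
115 = 5 × 23
437 = 19 × 23
LCM(299, 115, 437) = 5 × 13 × 19 × 23 = 28405.
Cycles for period 299: 28405 / 299 = 95.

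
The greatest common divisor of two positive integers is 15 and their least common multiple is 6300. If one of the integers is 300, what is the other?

315

For two integers, gcd × lcm = product, so the other is (15 × 6300) / 300 = 94500 / 300 = 315.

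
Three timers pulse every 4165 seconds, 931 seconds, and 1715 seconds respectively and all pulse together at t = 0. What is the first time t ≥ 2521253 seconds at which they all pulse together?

2769725 seconds

Joint pulses occur at multiples of LCM(4165, 931, 1715).
4165 = 5 × 7^2 × 17
931 = 7^2 × 19
1715 = 5 × 7^3
LCM(4165, 931, 1715) = 5 × 7^3 × 17 × 19 = 553945.
Smallest multiple of 553945 that is ≥ 2521253: ⌈2521253/553945⌉ × 553945 = 5 × 553945 = 2769725.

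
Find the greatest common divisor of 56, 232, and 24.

8

56 = 2^3 × 7
232 = 2^3 × 29
24 = 2^3 × 3
gcd(56, 232, 24) = 2^3 = 8.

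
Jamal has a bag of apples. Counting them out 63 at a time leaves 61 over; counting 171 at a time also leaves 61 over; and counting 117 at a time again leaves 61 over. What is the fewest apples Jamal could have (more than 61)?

N − 61 must be a common multiple of 63, 171, and 117.
63 = 3^2 × 7
171 = 3^2 × 19
117 = 3^2 × 13
LCM(63, 171, 117) = 3^2 × 7 × 13 × 19 = 15561.
Smallest N > 61 is LCM + 61 = 15561 + 61 = 15622.

15622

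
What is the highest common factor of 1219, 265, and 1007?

1219 = 23 × 53
265 = 5 × 53
1007 = 19 × 53
gcd(1219, 265, 1007) = 53.

53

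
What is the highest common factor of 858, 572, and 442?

26

858 = 2 × 3 × 11 × 13
572 = 2^2 × 11 × 13
442 = 2 × 13 × 17
gcd(858, 572, 442) = 2 × 13 = 26.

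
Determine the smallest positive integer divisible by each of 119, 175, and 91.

119 = 7 × 17
175 = 5^2 × 7
91 = 7 × 13
LCM(119, 175, 91) = 5^2 × 7 × 13 × 17 = 38675.

38675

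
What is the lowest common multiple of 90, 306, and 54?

4590

90 = 2 × 3^2 × 5
306 = 2 × 3^2 × 17
54 = 2 × 3^3
LCM(90, 306, 54) = 2 × 3^3 × 5 × 17 = 4590.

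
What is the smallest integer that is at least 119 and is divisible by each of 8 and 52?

The integer must be a common multiple of 8 and 52, so a multiple of their LCM.
8 = 2^3
52 = 2^2 × 13
LCM(8, 52) = 2^3 × 13 = 104.
Smallest multiple of 104 that is ≥ 119: ⌈119/104⌉ × 104 = 2 × 104 = 208.

208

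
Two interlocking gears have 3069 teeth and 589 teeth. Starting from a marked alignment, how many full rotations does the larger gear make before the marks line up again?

All finish a whole number of cycles simultaneously at t = LCM of the periods.
3069 = 3^2 × 11 × 31
589 = 19 × 31
LCM(3069, 589) = 3^2 × 11 × 19 × 31 = 58311.
Rotations for period 3069: 58311 / 3069 = 19.

19 rotations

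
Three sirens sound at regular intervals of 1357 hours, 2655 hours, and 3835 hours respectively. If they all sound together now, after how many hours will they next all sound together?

The first simultaneous occurrence is after LCM of the individual periods.
1357 = 23 × 59
2655 = 3^2 × 5 × 59
3835 = 5 × 13 × 59
LCM(1357, 2655, 3835) = 3^2 × 5 × 13 × 23 × 59 = 793845.

793845 hours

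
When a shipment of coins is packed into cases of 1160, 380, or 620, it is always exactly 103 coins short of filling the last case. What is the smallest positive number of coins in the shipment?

683137

Being 103 short of a full case of size k means N ≡ −103 (mod k), i.e. N + 103 is a multiple of each size.
1160 = 2^3 × 5 × 29
380 = 2^2 × 5 × 19
620 = 2^2 × 5 × 31
LCM(1160, 380, 620) = 2^3 × 5 × 19 × 29 × 31 = 683240.
Smallest positive N is 683240 − 103 = 683137.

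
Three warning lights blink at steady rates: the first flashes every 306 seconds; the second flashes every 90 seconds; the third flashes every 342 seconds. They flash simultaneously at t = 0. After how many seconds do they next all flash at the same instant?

29070 seconds

We need the least common multiple of the intervals.
306 = 2 × 3^2 × 17
90 = 2 × 3^2 × 5
342 = 2 × 3^2 × 19
LCM(306, 90, 342) = 2 × 3^2 × 5 × 17 × 19 = 29070.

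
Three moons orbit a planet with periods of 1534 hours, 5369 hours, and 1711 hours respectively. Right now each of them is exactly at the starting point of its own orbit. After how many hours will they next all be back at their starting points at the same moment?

We need the least common multiple of the intervals.
1534 = 2 × 13 × 59
5369 = 7 × 13 × 59
1711 = 29 × 59
LCM(1534, 5369, 1711) = 2 × 7 × 13 × 29 × 59 = 311402.

311402 hours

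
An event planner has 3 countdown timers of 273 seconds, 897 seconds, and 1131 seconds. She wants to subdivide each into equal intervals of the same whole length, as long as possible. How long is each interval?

The interval must divide each timer length; the longest such is the gcd.
273 = 3 × 7 × 13
897 = 3 × 13 × 23
1131 = 3 × 13 × 29
gcd(273, 897, 1131) = 3 × 13 = 39.

39 seconds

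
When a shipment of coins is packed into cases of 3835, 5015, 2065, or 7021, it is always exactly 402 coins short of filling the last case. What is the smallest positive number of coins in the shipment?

Being 402 short of a full case of size k means N ≡ −402 (mod k), i.e. N + 402 is a multiple of each size.
3835 = 5 × 13 × 59
5015 = 5 × 17 × 59
2065 = 5 × 7 × 59
7021 = 7 × 17 × 59
LCM(3835, 5015, 2065, 7021) = 5 × 7 × 13 × 17 × 59 = 456365.
Smallest positive N is 456365 − 402 = 455963.

455963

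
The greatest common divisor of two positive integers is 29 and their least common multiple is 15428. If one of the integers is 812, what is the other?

For two integers, gcd × lcm = product, so the other is (29 × 15428) / 812 = 447412 / 812 = 551.

551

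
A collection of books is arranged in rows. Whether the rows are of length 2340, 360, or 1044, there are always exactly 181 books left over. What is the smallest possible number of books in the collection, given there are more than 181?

N − 181 must be a common multiple of 2340, 360, and 1044.
2340 = 2^2 × 3^2 × 5 × 13
360 = 2^3 × 3^2 × 5
1044 = 2^2 × 3^2 × 29
LCM(2340, 360, 1044) = 2^3 × 3^2 × 5 × 13 × 29 = 135720.
Smallest N > 181 is LCM + 181 = 135720 + 181 = 135901.

135901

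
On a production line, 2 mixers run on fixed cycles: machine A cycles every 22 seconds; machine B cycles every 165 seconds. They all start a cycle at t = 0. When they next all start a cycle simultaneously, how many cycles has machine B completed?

They are all back at their starting positions together after one LCM of the periods.
22 = 2 × 11
165 = 3 × 5 × 11
LCM(22, 165) = 2 × 3 × 5 × 11 = 330.
Cycles for period 165: 330 / 165 = 2.

2 cycles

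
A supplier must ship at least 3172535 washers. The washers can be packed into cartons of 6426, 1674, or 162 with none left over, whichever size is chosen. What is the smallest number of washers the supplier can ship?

3585708

The number of washers must be a common multiple of 6426, 1674, and 162, so a multiple of their LCM.
6426 = 2 × 3^3 × 7 × 17
1674 = 2 × 3^3 × 31
162 = 2 × 3^4
LCM(6426, 1674, 162) = 2 × 3^4 × 7 × 17 × 31 = 597618.
Smallest multiple of 597618 that is ≥ 3172535: ⌈3172535/597618⌉ × 597618 = 6 × 597618 = 3585708.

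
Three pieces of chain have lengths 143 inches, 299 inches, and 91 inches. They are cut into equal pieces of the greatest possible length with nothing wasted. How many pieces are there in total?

Piece length = gcd(143, 299, 91).
143 = 11 × 13
299 = 13 × 23
91 = 7 × 13
gcd(143, 299, 91) = 13.
Total pieces = 143/13 + 299/13 + 91/13 = 11 + 23 + 7 = 41.

41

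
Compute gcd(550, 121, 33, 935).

550 = 2 × 5^2 × 11
121 = 11^2
33 = 3 × 11
935 = 5 × 11 × 17
gcd(550, 121, 33, 935) = 11.

11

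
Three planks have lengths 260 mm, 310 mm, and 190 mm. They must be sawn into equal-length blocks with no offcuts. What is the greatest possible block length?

10 mm

This is the greatest common divisor of 260, 310, and 190.
260 = 2^2 × 5 × 13
310 = 2 × 5 × 31
190 = 2 × 5 × 19
gcd(260, 310, 190) = 2 × 5 = 10.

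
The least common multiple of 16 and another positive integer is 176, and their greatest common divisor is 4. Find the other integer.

gcd × lcm = product of the two integers, so the other integer is (4 × 176) / 16 = 44.

44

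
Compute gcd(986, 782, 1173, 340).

17

986 = 2 × 17 × 29
782 = 2 × 17 × 23
1173 = 3 × 17 × 23
340 = 2^2 × 5 × 17
gcd(986, 782, 1173, 340) = 17.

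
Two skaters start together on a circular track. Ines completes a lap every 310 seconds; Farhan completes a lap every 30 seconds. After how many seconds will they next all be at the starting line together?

930 seconds

They coincide at every common multiple of the periods; the first is the LCM.
310 = 2 × 5 × 31
30 = 2 × 3 × 5
LCM(310, 30) = 2 × 3 × 5 × 31 = 930.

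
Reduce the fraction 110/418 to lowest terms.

5/19

110 = 2 × 5 × 11
418 = 2 × 11 × 19
gcd(110, 418) = 2 × 11 = 22.
Divide numerator and denominator by 22: 110/418 = 5/19.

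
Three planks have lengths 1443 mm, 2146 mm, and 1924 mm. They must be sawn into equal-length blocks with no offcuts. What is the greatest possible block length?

37 mm

This is the greatest common divisor of 1443, 2146, and 1924.
1443 = 3 × 13 × 37
2146 = 2 × 29 × 37
1924 = 2^2 × 13 × 37
gcd(1443, 2146, 1924) = 37.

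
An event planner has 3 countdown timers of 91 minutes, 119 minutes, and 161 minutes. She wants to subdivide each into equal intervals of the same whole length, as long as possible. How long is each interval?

7 minutes

The interval must divide each timer length; the longest such is the gcd.
91 = 7 × 13
119 = 7 × 17
161 = 7 × 23
gcd(91, 119, 161) = 7.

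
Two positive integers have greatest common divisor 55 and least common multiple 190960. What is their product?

For any two positive integers, gcd × lcm = product = 55 × 190960 = 10502800.

10502800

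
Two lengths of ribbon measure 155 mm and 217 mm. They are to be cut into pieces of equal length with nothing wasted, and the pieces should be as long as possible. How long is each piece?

31 mm

Each piece length must divide every original length, so the longest possible is gcd(155, 217).
155 = 5 × 31
217 = 7 × 31
gcd(155, 217) = 31.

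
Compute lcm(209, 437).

209 = 11 × 19
437 = 19 × 23
LCM(209, 437) = 11 × 19 × 23 = 4807.

4807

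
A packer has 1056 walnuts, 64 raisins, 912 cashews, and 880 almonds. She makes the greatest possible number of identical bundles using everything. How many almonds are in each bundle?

55

Number of bundles = gcd(1056, 64, 912, 880).
1056 = 2^5 × 3 × 11
64 = 2^6
912 = 2^4 × 3 × 19
880 = 2^4 × 5 × 11
gcd(1056, 64, 912, 880) = 2^4 = 16.
almonds per bundle = 880 / 16 = 55.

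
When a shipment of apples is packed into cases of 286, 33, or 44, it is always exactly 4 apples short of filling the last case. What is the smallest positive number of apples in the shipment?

Being 4 short of a full case of size k means N ≡ −4 (mod k), i.e. N + 4 is a multiple of each size.
286 = 2 × 11 × 13
33 = 3 × 11
44 = 2^2 × 11
LCM(286, 33, 44) = 2^2 × 3 × 11 × 13 = 1716.
Smallest positive N is 1716 − 4 = 1712.

1712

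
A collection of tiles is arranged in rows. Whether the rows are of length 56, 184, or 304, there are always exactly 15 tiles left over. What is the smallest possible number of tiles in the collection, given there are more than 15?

48959

N − 15 must be a common multiple of 56, 184, and 304.
56 = 2^3 × 7
184 = 2^3 × 23
304 = 2^4 × 19
LCM(56, 184, 304) = 2^4 × 7 × 19 × 23 = 48944.
Smallest N > 15 is LCM + 15 = 48944 + 15 = 48959.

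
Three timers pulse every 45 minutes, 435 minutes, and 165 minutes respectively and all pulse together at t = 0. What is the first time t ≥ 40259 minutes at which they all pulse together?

43065 minutes

Joint pulses occur at multiples of LCM(45, 435, 165).
45 = 3^2 × 5
435 = 3 × 5 × 29
165 = 3 × 5 × 11
LCM(45, 435, 165) = 3^2 × 5 × 11 × 29 = 14355.
Smallest multiple of 14355 that is ≥ 40259: ⌈40259/14355⌉ × 14355 = 3 × 14355 = 43065.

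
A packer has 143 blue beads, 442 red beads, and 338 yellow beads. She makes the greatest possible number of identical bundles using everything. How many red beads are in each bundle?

Number of bundles = gcd(143, 442, 338).
143 = 11 × 13
442 = 2 × 13 × 17
338 = 2 × 13^2
gcd(143, 442, 338) = 13.
red beads per bundle = 442 / 13 = 34.

34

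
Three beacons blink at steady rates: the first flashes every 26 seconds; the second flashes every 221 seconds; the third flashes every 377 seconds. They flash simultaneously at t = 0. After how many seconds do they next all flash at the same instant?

We need the least common multiple of the intervals.
26 = 2 × 13
221 = 13 × 17
377 = 13 × 29
LCM(26, 221, 377) = 2 × 13 × 17 × 29 = 12818.

12818 seconds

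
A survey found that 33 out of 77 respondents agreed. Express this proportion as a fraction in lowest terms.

33 = 3 × 11
77 = 7 × 11
gcd(33, 77) = 11.
Divide numerator and denominator by 11: 33/77 = 3/7.

3/7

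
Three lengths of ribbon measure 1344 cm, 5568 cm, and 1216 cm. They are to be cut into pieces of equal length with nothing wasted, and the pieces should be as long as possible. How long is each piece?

64 cm

Each piece length must divide every original length, so the longest possible is gcd(1344, 5568, 1216).
1344 = 2^6 × 3 × 7
5568 = 2^6 × 3 × 29
1216 = 2^6 × 19
gcd(1344, 5568, 1216) = 2^6 = 64.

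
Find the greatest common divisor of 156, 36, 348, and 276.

12

156 = 2^2 × 3 × 13
36 = 2^2 × 3^2
348 = 2^2 × 3 × 29
276 = 2^2 × 3 × 23
gcd(156, 36, 348, 276) = 2^2 × 3 = 12.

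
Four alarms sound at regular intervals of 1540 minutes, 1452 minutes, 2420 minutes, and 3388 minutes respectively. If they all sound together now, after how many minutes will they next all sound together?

50820 minutes

We need the least common multiple of the intervals.
1540 = 2^2 × 5 × 7 × 11
1452 = 2^2 × 3 × 11^2
2420 = 2^2 × 5 × 11^2
3388 = 2^2 × 7 × 11^2
LCM(1540, 1452, 2420, 3388) = 2^2 × 3 × 5 × 7 × 11^2 = 50820.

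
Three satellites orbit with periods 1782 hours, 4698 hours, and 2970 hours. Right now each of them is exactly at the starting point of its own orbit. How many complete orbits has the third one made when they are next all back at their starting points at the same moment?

All finish a whole number of cycles simultaneously at t = LCM of the periods.
1782 = 2 × 3^4 × 11
4698 = 2 × 3^4 × 29
2970 = 2 × 3^3 × 5 × 11
LCM(1782, 4698, 2970) = 2 × 3^4 × 5 × 11 × 29 = 258390.
Orbits for period 2970: 258390 / 2970 = 87.

87 orbits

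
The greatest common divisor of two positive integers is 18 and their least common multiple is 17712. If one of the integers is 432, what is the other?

738

For two integers, gcd × lcm = product, so the other is (18 × 17712) / 432 = 318816 / 432 = 738.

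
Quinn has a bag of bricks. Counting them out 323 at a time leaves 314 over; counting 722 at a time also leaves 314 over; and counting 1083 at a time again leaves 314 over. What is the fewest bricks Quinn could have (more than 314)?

N − 314 must be a common multiple of 323, 722, and 1083.
323 = 17 × 19
722 = 2 × 19^2
1083 = 3 × 19^2
LCM(323, 722, 1083) = 2 × 3 × 17 × 19^2 = 36822.
Smallest N > 314 is LCM + 314 = 36822 + 314 = 37136.

37136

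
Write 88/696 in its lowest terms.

88 = 2^3 × 11
696 = 2^3 × 3 × 29
gcd(88, 696) = 2^3 = 8.
Divide numerator and denominator by 8: 88/696 = 11/87.

11/87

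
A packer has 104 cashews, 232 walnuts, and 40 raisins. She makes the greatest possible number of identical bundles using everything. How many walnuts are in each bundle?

Number of bundles = gcd(104, 232, 40).
104 = 2^3 × 13
232 = 2^3 × 29
40 = 2^3 × 5
gcd(104, 232, 40) = 2^3 = 8.
walnuts per bundle = 232 / 8 = 29.

29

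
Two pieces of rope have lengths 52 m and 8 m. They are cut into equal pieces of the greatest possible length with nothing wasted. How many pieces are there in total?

15

Piece length = gcd(52, 8).
52 = 2^2 × 13
8 = 2^3
gcd(52, 8) = 2^2 = 4.
Total pieces = 52/4 + 8/4 = 13 + 2 = 15.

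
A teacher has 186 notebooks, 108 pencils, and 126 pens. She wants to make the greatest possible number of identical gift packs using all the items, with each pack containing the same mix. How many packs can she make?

6 packs

The pack count must divide each quantity, so the greatest is gcd(186, 108, 126).
186 = 2 × 3 × 31
108 = 2^2 × 3^3
126 = 2 × 3^2 × 7
gcd(186, 108, 126) = 2 × 3 = 6.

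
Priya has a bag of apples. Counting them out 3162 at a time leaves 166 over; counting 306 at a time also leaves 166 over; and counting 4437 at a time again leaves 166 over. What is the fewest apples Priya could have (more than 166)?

275260

N − 166 must be a common multiple of 3162, 306, and 4437.
3162 = 2 × 3 × 17 × 31
306 = 2 × 3^2 × 17
4437 = 3^2 × 17 × 29
LCM(3162, 306, 4437) = 2 × 3^2 × 17 × 29 × 31 = 275094.
Smallest N > 166 is LCM + 166 = 275094 + 166 = 275260.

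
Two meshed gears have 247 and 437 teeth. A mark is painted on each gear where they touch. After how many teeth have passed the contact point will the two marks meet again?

We need the least common multiple of the intervals.
247 = 13 × 19
437 = 19 × 23
LCM(247, 437) = 13 × 19 × 23 = 5681.

5681 teeth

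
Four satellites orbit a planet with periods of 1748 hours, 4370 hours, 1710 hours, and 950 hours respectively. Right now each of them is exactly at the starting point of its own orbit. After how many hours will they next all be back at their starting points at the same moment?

393300 hours

They coincide at every common multiple of the periods; the first is the LCM.
1748 = 2^2 × 19 × 23
4370 = 2 × 5 × 19 × 23
1710 = 2 × 3^2 × 5 × 19
950 = 2 × 5^2 × 19
LCM(1748, 4370, 1710, 950) = 2^2 × 3^2 × 5^2 × 19 × 23 = 393300.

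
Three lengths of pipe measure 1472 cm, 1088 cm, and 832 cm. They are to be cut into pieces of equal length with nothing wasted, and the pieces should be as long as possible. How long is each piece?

64 cm

The greatest length dividing all of 1472, 1088, and 832 is their gcd.
1472 = 2^6 × 23
1088 = 2^6 × 17
832 = 2^6 × 13
gcd(1472, 1088, 832) = 2^6 = 64.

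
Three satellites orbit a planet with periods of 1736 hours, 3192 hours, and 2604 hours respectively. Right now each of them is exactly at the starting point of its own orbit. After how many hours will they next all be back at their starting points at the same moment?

The first simultaneous occurrence is after LCM of the individual periods.
1736 = 2^3 × 7 × 31
3192 = 2^3 × 3 × 7 × 19
2604 = 2^2 × 3 × 7 × 31
LCM(1736, 3192, 2604) = 2^3 × 3 × 7 × 19 × 31 = 98952.

98952 hours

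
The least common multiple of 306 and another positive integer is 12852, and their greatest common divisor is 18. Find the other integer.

gcd × lcm = product of the two integers, so the other integer is (18 × 12852) / 306 = 756.

756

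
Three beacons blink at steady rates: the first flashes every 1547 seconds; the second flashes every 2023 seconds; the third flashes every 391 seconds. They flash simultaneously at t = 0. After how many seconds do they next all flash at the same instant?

They coincide at every common multiple of the periods; the first is the LCM.
1547 = 7 × 13 × 17
2023 = 7 × 17^2
391 = 17 × 23
LCM(1547, 2023, 391) = 7 × 13 × 17^2 × 23 = 604877.

604877 seconds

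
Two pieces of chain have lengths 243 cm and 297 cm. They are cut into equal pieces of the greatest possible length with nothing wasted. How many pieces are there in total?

20

Piece length = gcd(243, 297).
243 = 3^5
297 = 3^3 × 11
gcd(243, 297) = 3^3 = 27.
Total pieces = 243/27 + 297/27 = 9 + 11 = 20.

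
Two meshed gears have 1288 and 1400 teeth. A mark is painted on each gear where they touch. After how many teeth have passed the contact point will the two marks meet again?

32200 teeth

They coincide at every common multiple of the periods; the first is the LCM.
1288 = 2^3 × 7 × 23
1400 = 2^3 × 5^2 × 7
LCM(1288, 1400) = 2^3 × 5^2 × 7 × 23 = 32200.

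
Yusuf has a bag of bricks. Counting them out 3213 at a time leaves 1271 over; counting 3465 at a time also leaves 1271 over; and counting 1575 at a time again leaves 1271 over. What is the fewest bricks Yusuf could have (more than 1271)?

884846

N − 1271 must be a common multiple of 3213, 3465, and 1575.
3213 = 3^3 × 7 × 17
3465 = 3^2 × 5 × 7 × 11
1575 = 3^2 × 5^2 × 7
LCM(3213, 3465, 1575) = 3^3 × 5^2 × 7 × 11 × 17 = 883575.
Smallest N > 1271 is LCM + 1271 = 883575 + 1271 = 884846.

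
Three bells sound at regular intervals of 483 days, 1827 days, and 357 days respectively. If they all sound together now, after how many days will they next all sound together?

They coincide at every common multiple of the periods; the first is the LCM.
483 = 3 × 7 × 23
1827 = 3^2 × 7 × 29
357 = 3 × 7 × 17
LCM(483, 1827, 357) = 3^2 × 7 × 17 × 23 × 29 = 714357.

714357 days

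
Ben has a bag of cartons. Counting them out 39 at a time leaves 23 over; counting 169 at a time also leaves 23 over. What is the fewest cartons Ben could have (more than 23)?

N − 23 must be a common multiple of 39 and 169.
39 = 3 × 13
169 = 13^2
LCM(39, 169) = 3 × 13^2 = 507.
Smallest N > 23 is LCM + 23 = 507 + 23 = 530.

530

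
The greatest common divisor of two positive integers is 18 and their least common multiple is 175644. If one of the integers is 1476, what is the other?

For two integers, gcd × lcm = product, so the other is (18 × 175644) / 1476 = 3161592 / 1476 = 2142.

2142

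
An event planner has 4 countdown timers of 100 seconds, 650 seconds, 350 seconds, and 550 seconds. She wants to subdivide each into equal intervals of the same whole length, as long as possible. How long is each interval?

50 seconds

The interval must divide each timer length; the longest such is the gcd.
100 = 2^2 × 5^2
650 = 2 × 5^2 × 13
350 = 2 × 5^2 × 7
550 = 2 × 5^2 × 11
gcd(100, 650, 350, 550) = 2 × 5^2 = 50.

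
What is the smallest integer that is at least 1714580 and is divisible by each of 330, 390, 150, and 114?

2037750

The integer must be a common multiple of 330, 390, 150, and 114, so a multiple of their LCM.
330 = 2 × 3 × 5 × 11
390 = 2 × 3 × 5 × 13
150 = 2 × 3 × 5^2
114 = 2 × 3 × 19
LCM(330, 390, 150, 114) = 2 × 3 × 5^2 × 11 × 13 × 19 = 407550.
Smallest multiple of 407550 that is ≥ 1714580: ⌈1714580/407550⌉ × 407550 = 5 × 407550 = 2037750.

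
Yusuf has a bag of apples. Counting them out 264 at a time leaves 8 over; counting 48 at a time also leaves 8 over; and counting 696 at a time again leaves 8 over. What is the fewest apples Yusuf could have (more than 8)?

N − 8 must be a common multiple of 264, 48, and 696.
264 = 2^3 × 3 × 11
48 = 2^4 × 3
696 = 2^3 × 3 × 29
LCM(264, 48, 696) = 2^4 × 3 × 11 × 29 = 15312.
Smallest N > 8 is LCM + 8 = 15312 + 8 = 15320.

15320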